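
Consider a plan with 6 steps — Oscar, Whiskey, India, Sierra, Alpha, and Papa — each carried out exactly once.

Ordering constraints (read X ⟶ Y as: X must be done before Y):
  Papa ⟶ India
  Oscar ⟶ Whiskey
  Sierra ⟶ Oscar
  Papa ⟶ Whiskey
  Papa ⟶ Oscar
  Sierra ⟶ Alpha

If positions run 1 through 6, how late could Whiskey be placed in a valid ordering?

No constraint forces any step after Whiskey, so it can be placed last, in position 6.

6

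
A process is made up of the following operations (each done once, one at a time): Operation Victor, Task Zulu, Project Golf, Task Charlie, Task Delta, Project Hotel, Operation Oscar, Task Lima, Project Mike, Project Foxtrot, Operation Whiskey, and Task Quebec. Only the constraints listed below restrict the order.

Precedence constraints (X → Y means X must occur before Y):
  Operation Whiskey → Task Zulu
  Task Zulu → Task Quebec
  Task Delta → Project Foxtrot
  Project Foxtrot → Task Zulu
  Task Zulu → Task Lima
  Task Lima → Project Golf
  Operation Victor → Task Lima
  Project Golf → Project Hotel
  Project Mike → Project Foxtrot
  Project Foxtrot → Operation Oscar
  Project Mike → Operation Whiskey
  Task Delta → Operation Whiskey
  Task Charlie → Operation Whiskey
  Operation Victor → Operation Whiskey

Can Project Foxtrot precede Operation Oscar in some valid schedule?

The constraints force Project Foxtrot before Operation Oscar, so yes — every valid ordering has Project Foxtrot earlier.

Yes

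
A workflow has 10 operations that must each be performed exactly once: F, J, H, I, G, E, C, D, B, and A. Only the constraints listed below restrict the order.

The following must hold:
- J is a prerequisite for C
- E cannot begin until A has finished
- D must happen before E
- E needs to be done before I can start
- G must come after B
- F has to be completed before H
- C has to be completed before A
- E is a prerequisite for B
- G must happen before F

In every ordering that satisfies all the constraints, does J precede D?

No

J and D are not related by any chain of constraints.
So J can come before D or after — it is not forced.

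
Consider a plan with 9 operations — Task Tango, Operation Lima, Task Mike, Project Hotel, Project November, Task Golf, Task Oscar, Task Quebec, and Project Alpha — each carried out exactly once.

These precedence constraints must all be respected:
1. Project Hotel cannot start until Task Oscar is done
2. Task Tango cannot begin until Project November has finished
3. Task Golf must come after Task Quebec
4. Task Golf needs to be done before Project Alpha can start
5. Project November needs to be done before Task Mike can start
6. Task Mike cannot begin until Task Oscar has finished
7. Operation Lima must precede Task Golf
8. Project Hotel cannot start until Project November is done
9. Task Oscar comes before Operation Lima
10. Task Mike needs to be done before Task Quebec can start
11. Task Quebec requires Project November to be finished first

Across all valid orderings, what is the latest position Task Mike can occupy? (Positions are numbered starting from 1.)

Following every chain forward from Task Mike, the operations that must come later are Task Golf, Task Quebec, Project Alpha — 3 of them.
With 3 mandatory successors out of 9 operations total, the latest slot for Task Mike is 9−3 = 6, and it's reachable by doing all non-successors before Task Mike.

6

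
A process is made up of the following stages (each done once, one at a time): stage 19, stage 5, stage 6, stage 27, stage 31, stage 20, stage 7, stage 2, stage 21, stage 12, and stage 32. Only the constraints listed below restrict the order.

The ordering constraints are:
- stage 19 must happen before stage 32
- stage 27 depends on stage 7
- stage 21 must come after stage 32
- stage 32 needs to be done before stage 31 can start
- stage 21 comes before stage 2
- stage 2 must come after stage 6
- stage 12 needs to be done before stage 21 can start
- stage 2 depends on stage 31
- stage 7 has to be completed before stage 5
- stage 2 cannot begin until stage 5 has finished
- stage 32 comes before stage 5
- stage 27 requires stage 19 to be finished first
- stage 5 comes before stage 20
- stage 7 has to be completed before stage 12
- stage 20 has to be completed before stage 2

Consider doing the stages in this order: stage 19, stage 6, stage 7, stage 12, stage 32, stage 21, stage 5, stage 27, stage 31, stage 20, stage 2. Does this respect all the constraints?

Yes

Checking each listed constraint against this order: for instance, stage 6 is in position 2 and stage 2 in position 11, so that constraint holds — and the remaining constraints check out the same way.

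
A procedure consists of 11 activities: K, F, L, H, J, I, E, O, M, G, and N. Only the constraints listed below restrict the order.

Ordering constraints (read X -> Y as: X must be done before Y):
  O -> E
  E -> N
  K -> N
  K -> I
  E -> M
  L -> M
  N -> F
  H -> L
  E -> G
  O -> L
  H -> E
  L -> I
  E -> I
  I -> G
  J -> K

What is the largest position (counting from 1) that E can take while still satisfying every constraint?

The activities that are forced after E, directly or by a chain of constraints, are F, I, M, G, N. That's 5 activities.
So at least 5 activities follow E, putting E no later than position 6. That position is achievable by scheduling everything else first.

6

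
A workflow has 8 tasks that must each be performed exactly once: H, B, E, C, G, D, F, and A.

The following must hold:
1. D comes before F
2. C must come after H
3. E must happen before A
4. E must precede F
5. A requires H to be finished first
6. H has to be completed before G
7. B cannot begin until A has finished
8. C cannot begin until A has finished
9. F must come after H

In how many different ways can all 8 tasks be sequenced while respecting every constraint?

The tasks with no prerequisites are H, E, D; any of them can be placed first.
Enumerating by repeatedly choosing an available task (one whose prerequisites are all placed) gives 444 distinct complete orderings.

444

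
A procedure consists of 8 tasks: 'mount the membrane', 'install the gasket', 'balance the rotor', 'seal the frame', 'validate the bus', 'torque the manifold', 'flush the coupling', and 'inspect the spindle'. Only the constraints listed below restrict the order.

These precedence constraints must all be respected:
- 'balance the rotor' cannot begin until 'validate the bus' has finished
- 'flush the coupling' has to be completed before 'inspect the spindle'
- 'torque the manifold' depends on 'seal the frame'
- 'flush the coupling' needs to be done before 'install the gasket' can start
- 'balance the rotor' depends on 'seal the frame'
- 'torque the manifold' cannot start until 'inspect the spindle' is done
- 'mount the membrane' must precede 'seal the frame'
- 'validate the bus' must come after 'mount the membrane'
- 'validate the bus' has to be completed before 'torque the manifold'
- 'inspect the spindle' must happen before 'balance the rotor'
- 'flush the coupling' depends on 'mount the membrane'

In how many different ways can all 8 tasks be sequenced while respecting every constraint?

128

'mount the membrane' is the only task with nothing required before it, so every ordering starts there.
Enumerating by repeatedly choosing an available task (one whose prerequisites are all placed) gives 128 distinct complete orderings.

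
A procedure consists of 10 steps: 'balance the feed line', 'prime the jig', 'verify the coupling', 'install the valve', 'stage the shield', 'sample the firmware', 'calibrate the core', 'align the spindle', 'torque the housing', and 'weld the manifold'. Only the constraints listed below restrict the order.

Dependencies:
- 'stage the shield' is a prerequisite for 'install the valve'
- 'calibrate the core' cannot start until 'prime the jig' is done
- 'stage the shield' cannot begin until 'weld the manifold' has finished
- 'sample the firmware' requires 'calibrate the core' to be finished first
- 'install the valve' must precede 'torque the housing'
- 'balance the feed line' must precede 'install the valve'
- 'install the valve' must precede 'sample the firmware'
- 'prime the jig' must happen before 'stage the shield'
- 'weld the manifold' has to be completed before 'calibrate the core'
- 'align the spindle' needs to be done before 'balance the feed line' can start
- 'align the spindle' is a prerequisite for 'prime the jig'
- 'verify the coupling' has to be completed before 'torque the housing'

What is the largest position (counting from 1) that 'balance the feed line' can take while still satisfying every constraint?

7

The steps that are forced after 'balance the feed line', directly or by a chain of constraints, are 'install the valve', 'sample the firmware', 'torque the housing'. That's 3 steps.
With 3 mandatory successors out of 10 steps total, the latest slot for 'balance the feed line' is 10−3 = 7, and it's reachable by doing all non-successors before 'balance the feed line'.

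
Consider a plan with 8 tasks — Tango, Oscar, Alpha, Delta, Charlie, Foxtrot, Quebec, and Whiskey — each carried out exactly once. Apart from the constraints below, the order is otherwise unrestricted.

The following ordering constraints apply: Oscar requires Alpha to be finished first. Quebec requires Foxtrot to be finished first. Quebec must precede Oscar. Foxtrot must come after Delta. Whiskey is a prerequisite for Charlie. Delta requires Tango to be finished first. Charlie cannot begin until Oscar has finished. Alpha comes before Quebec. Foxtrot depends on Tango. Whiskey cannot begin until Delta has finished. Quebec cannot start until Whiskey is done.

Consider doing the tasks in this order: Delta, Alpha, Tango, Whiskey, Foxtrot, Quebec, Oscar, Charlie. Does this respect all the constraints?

No

In the proposed order, Delta appears before Tango.
But one of the constraints requires Tango before Delta, so this ordering violates it.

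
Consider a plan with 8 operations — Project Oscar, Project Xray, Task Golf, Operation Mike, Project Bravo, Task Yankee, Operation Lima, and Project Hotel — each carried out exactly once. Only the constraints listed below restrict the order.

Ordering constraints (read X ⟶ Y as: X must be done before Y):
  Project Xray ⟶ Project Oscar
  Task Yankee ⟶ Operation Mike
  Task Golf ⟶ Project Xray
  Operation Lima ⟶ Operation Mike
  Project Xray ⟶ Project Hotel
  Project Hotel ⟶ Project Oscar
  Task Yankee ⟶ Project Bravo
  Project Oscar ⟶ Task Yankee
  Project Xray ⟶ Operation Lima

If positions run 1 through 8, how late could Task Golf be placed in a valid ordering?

Following every chain forward from Task Golf, the operations that must come later are Project Oscar, Project Xray, Operation Mike, Project Bravo, Task Yankee, Operation Lima, Project Hotel — 7 of them.
With 7 mandatory successors out of 8 operations total, the latest slot for Task Golf is 8−7 = 1, and it's reachable by doing all non-successors before Task Golf.

1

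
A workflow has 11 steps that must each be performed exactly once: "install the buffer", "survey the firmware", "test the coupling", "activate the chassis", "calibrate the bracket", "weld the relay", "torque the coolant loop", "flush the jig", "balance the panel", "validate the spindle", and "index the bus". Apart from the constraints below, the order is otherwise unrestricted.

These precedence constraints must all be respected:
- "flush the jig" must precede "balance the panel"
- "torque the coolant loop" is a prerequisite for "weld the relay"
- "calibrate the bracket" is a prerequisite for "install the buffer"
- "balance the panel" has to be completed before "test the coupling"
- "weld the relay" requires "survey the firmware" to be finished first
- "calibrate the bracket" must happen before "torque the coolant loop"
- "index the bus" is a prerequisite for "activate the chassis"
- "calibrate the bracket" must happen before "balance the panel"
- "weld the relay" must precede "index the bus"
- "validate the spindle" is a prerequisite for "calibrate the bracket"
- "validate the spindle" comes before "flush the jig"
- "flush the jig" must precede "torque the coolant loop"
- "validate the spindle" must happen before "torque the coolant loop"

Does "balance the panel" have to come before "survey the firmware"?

No

Nothing in the constraints links "balance the panel" and "survey the firmware"; they are unordered relative to each other.
A valid ordering placing "survey the firmware" before "balance the panel" exists, so the answer is no.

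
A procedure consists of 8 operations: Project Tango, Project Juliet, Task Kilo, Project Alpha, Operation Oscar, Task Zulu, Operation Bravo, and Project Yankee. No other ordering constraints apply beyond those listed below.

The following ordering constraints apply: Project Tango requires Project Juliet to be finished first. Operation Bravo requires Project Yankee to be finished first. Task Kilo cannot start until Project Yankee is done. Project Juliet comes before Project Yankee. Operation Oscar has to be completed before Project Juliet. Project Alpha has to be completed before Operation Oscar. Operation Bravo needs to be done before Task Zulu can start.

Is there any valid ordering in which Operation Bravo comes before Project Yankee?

No

Following Project Yankee → Operation Bravo, Project Yankee must precede Operation Bravo in every valid ordering.
Hence Operation Bravo can never be scheduled before Project Yankee.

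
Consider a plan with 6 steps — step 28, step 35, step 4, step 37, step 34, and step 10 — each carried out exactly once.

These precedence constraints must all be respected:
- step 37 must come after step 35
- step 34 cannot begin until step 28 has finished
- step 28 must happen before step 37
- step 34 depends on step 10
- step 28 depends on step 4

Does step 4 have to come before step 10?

No

Nothing in the constraints links step 4 and step 10; they are unordered relative to each other.
So step 4 can come before step 10 or after — it is not forced.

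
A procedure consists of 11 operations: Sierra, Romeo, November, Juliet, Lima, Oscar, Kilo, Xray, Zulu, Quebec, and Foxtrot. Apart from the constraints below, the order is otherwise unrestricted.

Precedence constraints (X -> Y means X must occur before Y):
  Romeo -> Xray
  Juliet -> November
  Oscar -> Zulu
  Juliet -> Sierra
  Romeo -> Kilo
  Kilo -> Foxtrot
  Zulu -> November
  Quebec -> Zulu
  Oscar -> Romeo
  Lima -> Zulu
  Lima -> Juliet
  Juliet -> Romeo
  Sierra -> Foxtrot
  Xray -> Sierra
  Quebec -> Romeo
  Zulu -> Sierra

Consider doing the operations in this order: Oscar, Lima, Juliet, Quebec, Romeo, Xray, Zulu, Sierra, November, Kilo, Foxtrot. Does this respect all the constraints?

Every stated constraint is respected: Oscar sits at position 1, ahead of Zulu at position 7, and each of the other listed pairs likewise has the predecessor earlier in the sequence.

Yes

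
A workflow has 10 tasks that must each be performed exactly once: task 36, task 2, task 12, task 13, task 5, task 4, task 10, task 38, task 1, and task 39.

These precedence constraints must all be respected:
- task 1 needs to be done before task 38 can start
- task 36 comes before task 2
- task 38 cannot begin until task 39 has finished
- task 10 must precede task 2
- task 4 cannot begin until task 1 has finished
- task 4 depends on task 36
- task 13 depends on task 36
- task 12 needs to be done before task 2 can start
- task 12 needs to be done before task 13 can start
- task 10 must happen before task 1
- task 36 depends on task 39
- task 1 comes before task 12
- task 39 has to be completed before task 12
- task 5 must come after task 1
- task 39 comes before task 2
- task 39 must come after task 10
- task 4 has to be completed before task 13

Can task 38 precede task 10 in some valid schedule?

The constraints give a chain task 10 → task 1 → task 38, which forces task 10 before task 38.
Hence task 38 can never be scheduled before task 10.

No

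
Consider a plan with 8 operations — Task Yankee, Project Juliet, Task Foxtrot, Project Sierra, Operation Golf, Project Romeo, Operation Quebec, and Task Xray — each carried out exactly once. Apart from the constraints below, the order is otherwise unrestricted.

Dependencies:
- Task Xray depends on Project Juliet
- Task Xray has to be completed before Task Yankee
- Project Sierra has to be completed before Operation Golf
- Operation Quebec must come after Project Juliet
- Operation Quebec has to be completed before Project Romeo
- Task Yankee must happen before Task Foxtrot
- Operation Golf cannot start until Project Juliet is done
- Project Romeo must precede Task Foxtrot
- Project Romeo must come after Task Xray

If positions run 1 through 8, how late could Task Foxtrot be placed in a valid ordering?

No constraint forces any operation after Task Foxtrot, so it can be placed last, in position 8.

8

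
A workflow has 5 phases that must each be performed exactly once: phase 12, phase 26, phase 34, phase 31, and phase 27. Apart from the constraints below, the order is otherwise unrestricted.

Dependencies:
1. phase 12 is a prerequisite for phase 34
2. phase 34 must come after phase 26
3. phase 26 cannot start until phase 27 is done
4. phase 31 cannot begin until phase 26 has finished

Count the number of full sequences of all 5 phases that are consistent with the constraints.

2 phases have no prerequisites (phase 12, phase 27), so any of them could come first.
Enumerating by repeatedly choosing an available phase (one whose prerequisites are all placed) gives 7 distinct complete orderings.

7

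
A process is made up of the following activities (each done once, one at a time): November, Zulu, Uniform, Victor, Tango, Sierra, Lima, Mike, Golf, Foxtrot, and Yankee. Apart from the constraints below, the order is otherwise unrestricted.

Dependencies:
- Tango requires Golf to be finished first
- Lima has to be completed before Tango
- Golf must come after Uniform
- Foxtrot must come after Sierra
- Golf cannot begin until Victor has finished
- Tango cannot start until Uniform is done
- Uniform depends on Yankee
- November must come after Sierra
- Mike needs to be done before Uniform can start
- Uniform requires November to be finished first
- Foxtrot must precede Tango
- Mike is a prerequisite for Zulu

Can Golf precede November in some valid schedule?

Following November → Uniform → Golf, November must precede Golf in every valid ordering.
So no valid ordering can have Golf before November.

No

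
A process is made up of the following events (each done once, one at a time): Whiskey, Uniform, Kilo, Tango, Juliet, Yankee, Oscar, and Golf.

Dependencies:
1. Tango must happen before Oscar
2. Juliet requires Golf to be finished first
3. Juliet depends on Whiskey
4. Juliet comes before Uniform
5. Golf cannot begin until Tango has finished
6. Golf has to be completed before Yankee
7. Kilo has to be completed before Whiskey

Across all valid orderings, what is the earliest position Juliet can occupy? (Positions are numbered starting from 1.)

Working backwards through the constraints from Juliet, its full set of required predecessors is Whiskey, Kilo, Tango, Golf — 4 of them.
So at minimum 4 events come before Juliet, putting Juliet no earlier than position 5. That position is achievable by scheduling exactly those predecessors first.

5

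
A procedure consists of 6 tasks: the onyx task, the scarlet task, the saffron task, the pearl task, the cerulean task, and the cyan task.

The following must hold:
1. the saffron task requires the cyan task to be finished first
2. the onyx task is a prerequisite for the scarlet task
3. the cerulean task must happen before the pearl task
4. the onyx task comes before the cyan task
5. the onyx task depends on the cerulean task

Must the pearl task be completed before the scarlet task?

No

The pearl task and the scarlet task are not related by any chain of constraints.
A valid ordering placing the scarlet task before the pearl task exists, so the answer is no.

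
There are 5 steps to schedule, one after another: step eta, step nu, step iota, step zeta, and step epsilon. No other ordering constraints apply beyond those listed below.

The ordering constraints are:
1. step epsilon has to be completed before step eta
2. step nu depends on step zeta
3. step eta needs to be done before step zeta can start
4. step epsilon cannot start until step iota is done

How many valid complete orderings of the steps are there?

Step iota is the only step with nothing required before it, so every ordering starts there.
Every step is then forced in turn, so only 1 complete ordering is consistent with the constraints.

1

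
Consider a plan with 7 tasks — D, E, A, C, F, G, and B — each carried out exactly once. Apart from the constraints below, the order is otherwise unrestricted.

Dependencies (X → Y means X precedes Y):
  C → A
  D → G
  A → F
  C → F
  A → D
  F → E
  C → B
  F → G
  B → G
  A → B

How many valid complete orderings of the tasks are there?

C is the only task with nothing required before it, so every ordering starts there.
Counting all ways to extend the partial order to a total order gives 18.

18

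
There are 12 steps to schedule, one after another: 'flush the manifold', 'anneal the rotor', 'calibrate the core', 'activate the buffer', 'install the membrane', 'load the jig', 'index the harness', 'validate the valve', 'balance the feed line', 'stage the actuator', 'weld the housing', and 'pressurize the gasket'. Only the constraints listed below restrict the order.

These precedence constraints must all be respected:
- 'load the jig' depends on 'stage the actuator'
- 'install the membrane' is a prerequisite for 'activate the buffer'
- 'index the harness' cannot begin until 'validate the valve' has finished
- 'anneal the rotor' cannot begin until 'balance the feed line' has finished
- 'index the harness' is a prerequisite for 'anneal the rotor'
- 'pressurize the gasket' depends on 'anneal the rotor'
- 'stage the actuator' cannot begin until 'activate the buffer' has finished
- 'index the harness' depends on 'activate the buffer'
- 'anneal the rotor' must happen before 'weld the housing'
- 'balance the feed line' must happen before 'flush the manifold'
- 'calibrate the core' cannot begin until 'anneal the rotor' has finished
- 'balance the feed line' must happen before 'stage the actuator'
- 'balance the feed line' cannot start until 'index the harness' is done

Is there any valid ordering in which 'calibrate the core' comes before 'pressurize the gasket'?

Yes

No chain of constraints runs from 'pressurize the gasket' to 'calibrate the core', so 'pressurize the gasket' is not required to come first.
That means at least one valid schedule has 'calibrate the core' before 'pressurize the gasket'.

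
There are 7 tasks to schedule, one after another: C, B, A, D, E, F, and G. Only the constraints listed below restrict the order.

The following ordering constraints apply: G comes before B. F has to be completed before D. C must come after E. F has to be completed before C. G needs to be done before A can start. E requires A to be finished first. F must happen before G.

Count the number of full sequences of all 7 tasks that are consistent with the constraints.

Only F has no prerequisites, so it must go first.
Systematically extending each partial ordering one task at a time and counting, there are 24 complete orderings.

24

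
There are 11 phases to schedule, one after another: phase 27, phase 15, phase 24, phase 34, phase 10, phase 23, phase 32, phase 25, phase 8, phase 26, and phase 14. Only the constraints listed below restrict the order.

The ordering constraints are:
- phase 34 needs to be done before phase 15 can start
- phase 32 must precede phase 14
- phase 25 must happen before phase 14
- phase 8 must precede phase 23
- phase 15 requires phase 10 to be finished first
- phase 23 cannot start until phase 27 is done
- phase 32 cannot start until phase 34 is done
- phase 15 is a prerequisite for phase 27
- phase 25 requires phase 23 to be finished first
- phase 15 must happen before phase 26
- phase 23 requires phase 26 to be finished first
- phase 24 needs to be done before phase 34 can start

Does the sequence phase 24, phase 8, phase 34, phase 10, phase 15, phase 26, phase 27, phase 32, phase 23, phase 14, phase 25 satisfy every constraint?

The sequence places phase 14 ahead of phase 25.
But one of the constraints requires phase 25 before phase 14, so this ordering violates it.

No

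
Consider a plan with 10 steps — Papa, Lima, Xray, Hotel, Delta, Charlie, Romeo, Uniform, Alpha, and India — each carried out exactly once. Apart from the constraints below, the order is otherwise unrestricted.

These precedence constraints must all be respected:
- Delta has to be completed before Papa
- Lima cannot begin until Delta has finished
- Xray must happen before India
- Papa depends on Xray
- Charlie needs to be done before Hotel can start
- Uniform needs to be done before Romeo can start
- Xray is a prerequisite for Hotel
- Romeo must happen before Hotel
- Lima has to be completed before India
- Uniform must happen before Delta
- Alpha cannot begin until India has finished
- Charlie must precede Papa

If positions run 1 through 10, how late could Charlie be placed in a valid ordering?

The steps that are forced after Charlie, directly or by a chain of constraints, are Papa, Hotel. That's 2 steps.
With 2 mandatory successors out of 10 steps total, the latest slot for Charlie is 10−2 = 8, and it's reachable by doing all non-successors before Charlie.

8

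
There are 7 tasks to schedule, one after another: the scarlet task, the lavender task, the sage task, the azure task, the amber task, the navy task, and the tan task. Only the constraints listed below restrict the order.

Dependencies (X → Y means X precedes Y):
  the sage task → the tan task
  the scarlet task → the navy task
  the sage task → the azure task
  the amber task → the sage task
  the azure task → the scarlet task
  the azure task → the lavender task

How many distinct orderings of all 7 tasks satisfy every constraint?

Only the amber task has no prerequisites, so it must go first.
Systematically extending each partial ordering one task at a time and counting, there are 15 complete orderings.

15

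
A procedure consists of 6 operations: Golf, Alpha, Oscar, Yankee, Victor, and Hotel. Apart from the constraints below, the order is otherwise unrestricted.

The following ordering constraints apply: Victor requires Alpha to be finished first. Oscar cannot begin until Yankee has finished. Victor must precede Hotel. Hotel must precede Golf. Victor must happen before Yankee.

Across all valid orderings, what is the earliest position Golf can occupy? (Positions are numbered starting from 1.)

Every operation that must precede Golf has to come before it. Tracing all chains that end at Golf, those operations are: Alpha, Victor, Hotel — 3 in total.
With 3 mandatory predecessors, the earliest Golf can sit is position 3+1 = 4, and placing just those 3 first achieves it.

4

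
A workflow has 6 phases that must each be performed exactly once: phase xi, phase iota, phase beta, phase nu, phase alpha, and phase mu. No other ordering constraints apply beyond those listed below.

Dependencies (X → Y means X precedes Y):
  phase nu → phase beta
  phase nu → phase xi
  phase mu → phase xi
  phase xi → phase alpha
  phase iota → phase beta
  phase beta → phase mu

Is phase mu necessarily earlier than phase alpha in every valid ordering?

There is a constraint chain phase mu → phase xi → phase alpha.
Hence phase mu necessarily comes before phase alpha.

Yes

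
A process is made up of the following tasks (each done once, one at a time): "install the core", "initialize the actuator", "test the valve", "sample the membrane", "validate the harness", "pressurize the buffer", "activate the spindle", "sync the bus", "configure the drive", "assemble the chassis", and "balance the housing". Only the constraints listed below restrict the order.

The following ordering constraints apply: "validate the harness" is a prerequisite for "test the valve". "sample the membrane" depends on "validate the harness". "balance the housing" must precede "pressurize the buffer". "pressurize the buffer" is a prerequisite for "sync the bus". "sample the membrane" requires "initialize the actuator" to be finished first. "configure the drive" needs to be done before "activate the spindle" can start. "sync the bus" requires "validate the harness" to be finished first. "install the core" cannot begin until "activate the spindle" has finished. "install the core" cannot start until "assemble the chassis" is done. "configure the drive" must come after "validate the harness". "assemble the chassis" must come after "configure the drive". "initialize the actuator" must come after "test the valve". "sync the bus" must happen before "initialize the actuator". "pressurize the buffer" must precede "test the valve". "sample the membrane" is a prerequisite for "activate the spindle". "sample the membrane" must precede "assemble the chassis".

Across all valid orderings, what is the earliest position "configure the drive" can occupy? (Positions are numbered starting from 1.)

The only task forced before "configure the drive" (directly or transitively) is "validate the harness".
So at minimum 1 task comes before "configure the drive", putting "configure the drive" no earlier than position 2. That position is achievable by scheduling exactly that predecessor first.

2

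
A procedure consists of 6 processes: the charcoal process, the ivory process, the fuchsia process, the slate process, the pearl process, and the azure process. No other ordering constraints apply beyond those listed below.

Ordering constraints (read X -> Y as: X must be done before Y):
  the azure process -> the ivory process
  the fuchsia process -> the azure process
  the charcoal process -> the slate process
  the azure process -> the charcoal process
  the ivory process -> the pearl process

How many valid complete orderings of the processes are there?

6

The fuchsia process is the only process with nothing required before it, so every ordering starts there.
Counting all ways to extend the partial order to a total order gives 6.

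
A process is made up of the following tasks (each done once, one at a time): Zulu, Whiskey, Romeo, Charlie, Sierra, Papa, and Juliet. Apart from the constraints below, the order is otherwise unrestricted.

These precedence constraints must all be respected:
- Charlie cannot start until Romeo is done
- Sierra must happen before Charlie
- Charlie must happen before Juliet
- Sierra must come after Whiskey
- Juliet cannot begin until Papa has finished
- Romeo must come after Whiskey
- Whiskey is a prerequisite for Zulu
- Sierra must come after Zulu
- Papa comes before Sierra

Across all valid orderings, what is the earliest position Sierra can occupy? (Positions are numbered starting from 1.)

Working backwards through the constraints from Sierra, its full set of required predecessors is Zulu, Whiskey, Papa — 3 of them.
With 3 mandatory predecessors, the earliest Sierra can sit is position 3+1 = 4, and placing just those 3 first achieves it.

4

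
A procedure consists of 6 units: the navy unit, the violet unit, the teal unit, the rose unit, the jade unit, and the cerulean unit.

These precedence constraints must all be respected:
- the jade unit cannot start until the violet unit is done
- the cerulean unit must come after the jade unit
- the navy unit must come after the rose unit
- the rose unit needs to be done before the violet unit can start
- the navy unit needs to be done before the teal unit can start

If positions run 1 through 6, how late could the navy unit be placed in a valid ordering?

5

The only unit forced after the navy unit (directly or by a chain) is the teal unit.
So at least 1 unit follows the navy unit, putting the navy unit no later than position 5. That position is achievable by scheduling everything else first.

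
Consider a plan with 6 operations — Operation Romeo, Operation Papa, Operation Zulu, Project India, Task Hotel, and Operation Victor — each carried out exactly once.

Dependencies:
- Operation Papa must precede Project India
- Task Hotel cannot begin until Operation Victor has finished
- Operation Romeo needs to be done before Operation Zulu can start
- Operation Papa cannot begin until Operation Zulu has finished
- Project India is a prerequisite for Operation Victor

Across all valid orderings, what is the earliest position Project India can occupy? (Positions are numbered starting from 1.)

4

Every operation that must precede Project India has to come before it. Tracing all chains that end at Project India, those operations are: Operation Romeo, Operation Papa, Operation Zulu — 3 in total.
So at minimum 3 operations come before Project India, putting Project India no earlier than position 4. That position is achievable by scheduling exactly those predecessors first.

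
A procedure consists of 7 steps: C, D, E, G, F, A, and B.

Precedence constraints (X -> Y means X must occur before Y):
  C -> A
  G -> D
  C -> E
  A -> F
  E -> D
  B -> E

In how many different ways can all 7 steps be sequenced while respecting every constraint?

The steps with no prerequisites are C, G, B; any of them can be placed first.
Systematically extending each partial ordering one step at a time and counting, there are 87 complete orderings.

87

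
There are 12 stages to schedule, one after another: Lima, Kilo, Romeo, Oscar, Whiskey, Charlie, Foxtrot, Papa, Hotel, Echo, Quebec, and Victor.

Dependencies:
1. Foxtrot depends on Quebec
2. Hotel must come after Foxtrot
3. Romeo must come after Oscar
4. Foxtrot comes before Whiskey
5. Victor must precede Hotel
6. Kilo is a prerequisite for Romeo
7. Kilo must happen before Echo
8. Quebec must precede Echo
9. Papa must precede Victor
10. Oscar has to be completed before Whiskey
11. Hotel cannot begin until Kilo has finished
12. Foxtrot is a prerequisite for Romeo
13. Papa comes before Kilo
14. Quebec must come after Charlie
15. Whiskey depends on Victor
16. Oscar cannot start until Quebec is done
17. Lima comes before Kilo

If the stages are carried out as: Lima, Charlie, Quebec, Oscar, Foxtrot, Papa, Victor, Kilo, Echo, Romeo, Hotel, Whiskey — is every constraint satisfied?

Checking each listed constraint against this order: for instance, Oscar is in position 4 and Whiskey in position 12, so that constraint holds — and the remaining constraints check out the same way.

Yes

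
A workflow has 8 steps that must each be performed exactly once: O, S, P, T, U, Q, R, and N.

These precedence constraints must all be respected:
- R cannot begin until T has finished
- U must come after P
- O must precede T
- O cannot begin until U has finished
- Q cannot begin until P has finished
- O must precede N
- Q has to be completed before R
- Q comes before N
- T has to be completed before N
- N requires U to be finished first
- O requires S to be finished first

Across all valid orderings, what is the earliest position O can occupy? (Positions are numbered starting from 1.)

4

Every step that must precede O has to come before it. Tracing all chains that end at O, those steps are: S, P, U — 3 in total.
With 3 mandatory predecessors, the earliest O can sit is position 3+1 = 4, and placing just those 3 first achieves it.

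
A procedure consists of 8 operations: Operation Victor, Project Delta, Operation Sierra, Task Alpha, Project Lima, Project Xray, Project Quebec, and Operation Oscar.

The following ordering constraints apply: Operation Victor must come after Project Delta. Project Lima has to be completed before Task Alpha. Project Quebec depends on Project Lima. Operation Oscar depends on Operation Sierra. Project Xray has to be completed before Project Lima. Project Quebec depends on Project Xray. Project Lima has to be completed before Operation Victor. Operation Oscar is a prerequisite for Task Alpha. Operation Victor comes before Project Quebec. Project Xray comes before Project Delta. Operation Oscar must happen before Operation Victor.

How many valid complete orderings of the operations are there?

The operations with no prerequisites are Operation Sierra, Project Xray; any of them can be placed first.
Counting all ways to extend the partial order to a total order gives 66.

66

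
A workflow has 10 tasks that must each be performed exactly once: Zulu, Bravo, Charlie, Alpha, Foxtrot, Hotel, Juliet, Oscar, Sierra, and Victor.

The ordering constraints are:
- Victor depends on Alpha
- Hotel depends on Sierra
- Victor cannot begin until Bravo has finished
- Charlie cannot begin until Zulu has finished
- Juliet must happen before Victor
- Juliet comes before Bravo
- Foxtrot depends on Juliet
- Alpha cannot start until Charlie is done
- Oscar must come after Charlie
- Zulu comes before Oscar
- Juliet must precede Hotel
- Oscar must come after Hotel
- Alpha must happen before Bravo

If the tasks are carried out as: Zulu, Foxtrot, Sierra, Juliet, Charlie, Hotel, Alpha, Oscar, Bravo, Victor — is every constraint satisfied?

No

In the proposed order, Foxtrot appears before Juliet.
That contradicts the constraint that Juliet must precede Foxtrot.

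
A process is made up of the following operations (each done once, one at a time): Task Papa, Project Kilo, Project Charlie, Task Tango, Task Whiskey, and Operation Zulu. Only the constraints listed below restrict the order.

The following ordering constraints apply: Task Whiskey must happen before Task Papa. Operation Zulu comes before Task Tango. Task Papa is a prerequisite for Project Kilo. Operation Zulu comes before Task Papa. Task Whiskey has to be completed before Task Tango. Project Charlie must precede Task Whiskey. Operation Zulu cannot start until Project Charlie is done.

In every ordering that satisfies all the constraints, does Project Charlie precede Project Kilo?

Yes

Tracing the constraints gives a chain: Project Charlie → Task Whiskey → Task Papa → Project Kilo.
So Project Charlie must precede Project Kilo in any valid ordering.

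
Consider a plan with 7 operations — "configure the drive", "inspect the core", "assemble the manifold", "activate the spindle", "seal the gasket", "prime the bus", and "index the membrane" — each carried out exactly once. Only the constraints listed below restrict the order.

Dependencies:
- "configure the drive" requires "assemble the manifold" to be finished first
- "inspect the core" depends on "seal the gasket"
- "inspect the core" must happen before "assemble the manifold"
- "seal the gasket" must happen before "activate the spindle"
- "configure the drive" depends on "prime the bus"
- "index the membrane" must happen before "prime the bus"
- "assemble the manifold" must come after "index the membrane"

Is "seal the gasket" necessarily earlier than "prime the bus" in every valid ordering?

No

Nothing in the constraints links "seal the gasket" and "prime the bus"; they are unordered relative to each other.
A valid ordering placing "prime the bus" before "seal the gasket" exists, so the answer is no.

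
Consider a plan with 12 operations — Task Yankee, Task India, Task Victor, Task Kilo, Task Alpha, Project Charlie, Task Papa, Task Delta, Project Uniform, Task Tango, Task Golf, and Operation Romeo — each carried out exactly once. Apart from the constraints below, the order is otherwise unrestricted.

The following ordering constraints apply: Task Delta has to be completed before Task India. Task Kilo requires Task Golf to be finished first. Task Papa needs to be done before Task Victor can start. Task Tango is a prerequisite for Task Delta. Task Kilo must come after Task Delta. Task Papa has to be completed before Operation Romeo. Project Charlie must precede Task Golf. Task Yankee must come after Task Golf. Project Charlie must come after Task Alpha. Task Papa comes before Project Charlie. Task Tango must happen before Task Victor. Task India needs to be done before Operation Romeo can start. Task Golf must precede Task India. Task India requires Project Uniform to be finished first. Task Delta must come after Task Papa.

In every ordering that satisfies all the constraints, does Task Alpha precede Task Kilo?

Yes

There is a constraint chain Task Alpha → Project Charlie → Task Golf → Task Kilo.
So Task Alpha must precede Task Kilo in any valid ordering.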